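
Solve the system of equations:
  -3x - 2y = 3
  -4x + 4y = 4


Using Cramer's rule:
Determinant D = (-3)(4) - (-4)(-2) = -12 - 8 = -20
Dx = (3)(4) - (4)(-2) = 12 + 8 = 20
Dy = (-3)(4) - (-4)(3) = -12 + 12 = 0
x = Dx/D = 20/-20 = -1
y = Dy/D = 0/-20 = 0

x = -1, y = 0


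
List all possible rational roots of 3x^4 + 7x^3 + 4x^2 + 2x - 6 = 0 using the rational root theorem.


Rational root theorem: possible roots are ±p/q where:
  p divides the constant term (-6): p ∈ {1, 2, 3, 6}
  q divides the leading coefficient (3): q ∈ {1, 3}

All possible rational roots: -6, -3, -2, -1, -2/3, -1/3, 1/3, 2/3, 1, 2, 3, 6

-6, -3, -2, -1, -2/3, -1/3, 1/3, 2/3, 1, 2, 3, 6


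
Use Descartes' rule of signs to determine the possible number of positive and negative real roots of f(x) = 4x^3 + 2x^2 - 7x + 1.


Descartes' rule of signs:

For positive roots, count sign changes in f(x) = 4x^3 + 2x^2 - 7x + 1:
Signs of coefficients: +, +, -, +
Number of sign changes: 2
Possible positive real roots: 2, 0

For negative roots, examine f(-x) = -4x^3 + 2x^2 + 7x + 1:
Signs of coefficients: -, +, +, +
Number of sign changes: 1
Possible negative real roots: 1

Positive roots: 2 or 0; Negative roots: 1


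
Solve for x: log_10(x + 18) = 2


Convert to exponential form: x + 18 = 10^2 = 100
x = 100 - 18 = 82
Check: log_10(82 + 18) = log_10(100) = log_10(100) = 2 ✓

x = 82


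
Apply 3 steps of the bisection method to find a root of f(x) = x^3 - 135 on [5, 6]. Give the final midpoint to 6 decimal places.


f(x) = x^3 - 135
f(5) = -10 < 0
f(6) = 81 > 0

Step 1: midpoint = (5.000000 + 6.000000)/2 = 5.500000
  f(5.500000) = 31.375000
  f(mid) > 0, so root is in [5.000000, 5.500000]

Step 2: midpoint = (5.000000 + 5.500000)/2 = 5.250000
  f(5.250000) = 9.703125
  f(mid) > 0, so root is in [5.000000, 5.250000]

Step 3: midpoint = (5.000000 + 5.250000)/2 = 5.125000
  f(5.125000) = -0.388672
  f(mid) < 0, so root is in [5.125000, 5.250000]

midpoint = 5.125000


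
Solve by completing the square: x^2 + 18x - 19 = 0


Start: x^2 + 18x - 19 = 0
Move constant: x^2 + 18x = 19
Half of 18 is 9, squared is 81
Add 81 to both sides: x^2 + 18x + 81 = 100
(x + 9)^2 = 100
x + 9 = ±10
x = -9 + 10 = 1 or x = -9 - 10 = -19

x = -19, x = 1


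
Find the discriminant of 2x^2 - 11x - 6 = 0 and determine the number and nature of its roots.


For ax^2 + bx + c = 0, discriminant D = b^2 - 4ac
Here a = 2, b = -11, c = -6
D = (-11)^2 - 4(2)(-6) = 121 + 48 = 169

D = 169 > 0 and is a perfect square (sqrt = 13)
The equation has 2 distinct real rational roots.

Discriminant = 169, 2 distinct real rational roots


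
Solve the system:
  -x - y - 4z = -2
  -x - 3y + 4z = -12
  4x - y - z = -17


Using Cramer's rule. Expand each determinant along the first row.
D  = (-1)*[(-3)*(-1) - 4*(-1)] - (-1)*[(-1)*(-1) - 4*4] + (-4)*[(-1)*(-1) - (-3)*4]
  = (-1)*(7) - (-1)*(-15) + (-4)*(13) = -74
Dx = (-2)*[(-3)*(-1) - 4*(-1)] - (-1)*[(-12)*(-1) - 4*(-17)] + (-4)*[(-12)*(-1) - (-3)*(-17)]
  = (-2)*(7) - (-1)*(80) + (-4)*(-39) = 222
Dy = (-1)*[(-12)*(-1) - 4*(-17)] - (-2)*[(-1)*(-1) - 4*4] + (-4)*[(-1)*(-17) - (-12)*4]
  = (-1)*(80) - (-2)*(-15) + (-4)*(65) = -370
Dz = (-1)*[(-3)*(-17) - (-12)*(-1)] - (-1)*[(-1)*(-17) - (-12)*4] + (-2)*[(-1)*(-1) - (-3)*4]
  = (-1)*(39) - (-1)*(65) + (-2)*(13) = 0
x = Dx/D = 222/-74 = -3, y = Dy/D = -370/-74 = 5, z = Dz/D = 0/-74 = 0
Check eq1: (-1)(-3) + (-1)(5) + (-4)(0) = -2 = -2 ✓
Check eq2: (-1)(-3) + (-3)(5) + (4)(0) = -12 = -12 ✓
Check eq3: (4)(-3) + (-1)(5) + (-1)(0) = -17 = -17 ✓

x = -3, y = 5, z = 0


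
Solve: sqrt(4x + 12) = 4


Square both sides: 4x + 12 = 4^2 = 16
4x = 16 - 12 = 4
x = 1
Check: sqrt(4*1 + 12) = sqrt(16) = 4 ✓

x = 1


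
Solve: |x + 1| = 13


An absolute value equation |expr| = 13 gives two cases:
Case 1: x + 1 = 13
  x = 12, so x = 12
Case 2: x + 1 = -13
  x = -14, so x = -14

x = -14, x = 12


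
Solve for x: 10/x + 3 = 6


Subtract 3 from both sides: 10/x = 3
Multiply both sides by x: 10 = 3 * x
Divide by 3: x = 10/3

x = 10/3


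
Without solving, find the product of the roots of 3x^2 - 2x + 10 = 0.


By Vieta's formulas for ax^2 + bx + c = 0:
  Sum of roots = -b/a
  Product of roots = c/a

Here a = 3, b = -2, c = 10
Sum = -(-2)/3 = 2/3
Product = 10/3 = 10/3

Product = 10/3


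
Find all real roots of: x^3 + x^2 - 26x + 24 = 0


Let p(x) = x^3 + x^2 - 26x + 24. By the rational root theorem (leading coefficient 1), any rational root is an integer divisor of 24: try ±1, ±2, ... in turn.
Test x = 1: value = 0 ✓, so (x - 1) is a factor.
Synthetic division by (x - 1): bring down 1; 1(1) + 1 = 2; 2(1) - 26 = -24; (-24)(1) + 24 = 0 → quotient x^2 + 2x - 24, remainder 0.
Solve the quadratic x^2 + 2x - 24 = 0: discriminant = 2^2 - 4(1)(-24) = 4 + 96 = 100.
sqrt(100) = 10, so x = (-2 ± 10)/2: x = 4 or x = -6.

x = -6, x = 1, x = 4


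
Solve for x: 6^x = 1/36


Express both sides with the same base.
1/36 = 6^(-2)
Since the bases match: x = -2

x = -2


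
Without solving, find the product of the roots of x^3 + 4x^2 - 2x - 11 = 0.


By Vieta's formulas for x^3 + bx^2 + cx + d = 0:
  r1 + r2 + r3 = -b/a = -4
  r1*r2 + r1*r3 + r2*r3 = c/a = -2
  r1*r2*r3 = -d/a = 11


Product = 11


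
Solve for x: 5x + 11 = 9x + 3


Starting with: 5x + 11 = 9x + 3
Move all x terms to left: (5 - 9)x = 3 - 11
Simplify: -4x = -8
Divide both sides by -4: x = 2

x = 2


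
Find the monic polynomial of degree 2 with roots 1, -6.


A monic polynomial with roots 1, -6 is:
p(x) = (x - 1)(x + 6)
After multiplying by (x - 1): x - 1
After multiplying by (x + 6): x^2 + 5x - 6

x^2 + 5x - 6


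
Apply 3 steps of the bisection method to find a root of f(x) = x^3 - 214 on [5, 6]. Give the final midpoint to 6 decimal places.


f(x) = x^3 - 214
f(5) = -89 < 0
f(6) = 2 > 0

Step 1: midpoint = (5.000000 + 6.000000)/2 = 5.500000
  f(5.500000) = -47.625000
  f(mid) < 0, so root is in [5.500000, 6.000000]

Step 2: midpoint = (5.500000 + 6.000000)/2 = 5.750000
  f(5.750000) = -23.890625
  f(mid) < 0, so root is in [5.750000, 6.000000]

Step 3: midpoint = (5.750000 + 6.000000)/2 = 5.875000
  f(5.875000) = -11.220703
  f(mid) < 0, so root is in [5.875000, 6.000000]

midpoint = 5.875000


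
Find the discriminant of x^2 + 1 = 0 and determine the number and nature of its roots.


For ax^2 + bx + c = 0, discriminant D = b^2 - 4ac
Here a = 1, b = 0, c = 1
D = (0)^2 - 4(1)(1) = 0 - 4 = -4

D = -4 < 0
The equation has no real roots (2 complex conjugate roots).

Discriminant = -4, no real roots (2 complex conjugate roots)


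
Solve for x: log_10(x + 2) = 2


Convert to exponential form: x + 2 = 10^2 = 100
x = 100 - 2 = 98
Check: log_10(98 + 2) = log_10(100) = log_10(100) = 2 ✓

x = 98


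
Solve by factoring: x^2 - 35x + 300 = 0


We need two numbers that multiply to 300 and add to -35.
Those numbers are -20 and -15 (since (-20) * (-15) = 300 and (-20) + (-15) = -35).
So x^2 - 35x + 300 = (x - 20)(x - 15) = 0
Setting each factor to zero: x = 20 or x = 15

x = 15, x = 20


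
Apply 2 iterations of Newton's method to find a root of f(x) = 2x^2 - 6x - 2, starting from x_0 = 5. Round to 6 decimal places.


Newton's method: x_(n+1) = x_n - f(x_n)/f'(x_n)
f(x) = 2x^2 - 6x - 2
f'(x) = 4x - 6

Iteration 1:
  f(5.000000) = 18.000000
  f'(5.000000) = 14.000000
  x_1 = 5.000000 - (18.000000)/(14.000000) = 3.714286

Iteration 2:
  f(3.714286) = 3.306122
  f'(3.714286) = 8.857143
  x_2 = 3.714286 - (3.306122)/(8.857143) = 3.341014

x_2 = 3.341014


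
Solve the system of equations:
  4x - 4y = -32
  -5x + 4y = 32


Using Cramer's rule:
Determinant D = (4)(4) - (-5)(-4) = 16 - 20 = -4
Dx = (-32)(4) - (32)(-4) = -128 + 128 = 0
Dy = (4)(32) - (-5)(-32) = 128 - 160 = -32
x = Dx/D = 0/-4 = 0
y = Dy/D = -32/-4 = 8

x = 0, y = 8


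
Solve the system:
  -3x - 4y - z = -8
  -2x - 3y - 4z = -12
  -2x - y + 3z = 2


Using Cramer's rule. Expand each determinant along the first row.
D  = (-3)*[(-3)*3 - (-4)*(-1)] - (-4)*[(-2)*3 - (-4)*(-2)] + (-1)*[(-2)*(-1) - (-3)*(-2)]
  = (-3)*(-13) - (-4)*(-14) + (-1)*(-4) = -13
Dx = (-8)*[(-3)*3 - (-4)*(-1)] - (-4)*[(-12)*3 - (-4)*2] + (-1)*[(-12)*(-1) - (-3)*2]
  = (-8)*(-13) - (-4)*(-28) + (-1)*(18) = -26
Dy = (-3)*[(-12)*3 - (-4)*2] - (-8)*[(-2)*3 - (-4)*(-2)] + (-1)*[(-2)*2 - (-12)*(-2)]
  = (-3)*(-28) - (-8)*(-14) + (-1)*(-28) = 0
Dz = (-3)*[(-3)*2 - (-12)*(-1)] - (-4)*[(-2)*2 - (-12)*(-2)] + (-8)*[(-2)*(-1) - (-3)*(-2)]
  = (-3)*(-18) - (-4)*(-28) + (-8)*(-4) = -26
x = Dx/D = -26/-13 = 2, y = Dy/D = 0/-13 = 0, z = Dz/D = -26/-13 = 2
Check eq1: (-3)(2) + (-4)(0) + (-1)(2) = -8 = -8 ✓
Check eq2: (-2)(2) + (-3)(0) + (-4)(2) = -12 = -12 ✓
Check eq3: (-2)(2) + (-1)(0) + (3)(2) = 2 = 2 ✓

x = 2, y = 0, z = 2


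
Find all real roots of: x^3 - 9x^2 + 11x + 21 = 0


Let p(x) = x^3 - 9x^2 + 11x + 21. By the rational root theorem (leading coefficient 1), any rational root is an integer divisor of 21: try ±1, ±2, ... in turn.
Test x = 1: value = 24 ≠ 0.
Test x = -1: value = 0 ✓, so (x + 1) is a factor.
Synthetic division by (x + 1): bring down 1; 1(-1) - 9 = -10; (-10)(-1) + 11 = 21; 21(-1) + 21 = 0 → quotient x^2 - 10x + 21, remainder 0.
Solve the quadratic x^2 - 10x + 21 = 0: discriminant = (-10)^2 - 4(1)(21) = 100 - 84 = 16.
sqrt(16) = 4, so x = (10 ± 4)/2: x = 7 or x = 3.

x = -1, x = 3, x = 7


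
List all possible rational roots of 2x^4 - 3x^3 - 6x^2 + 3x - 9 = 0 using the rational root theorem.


Rational root theorem: possible roots are ±p/q where:
  p divides the constant term (-9): p ∈ {1, 3, 9}
  q divides the leading coefficient (2): q ∈ {1, 2}

All possible rational roots: -9, -9/2, -3, -3/2, -1, -1/2, 1/2, 1, 3/2, 3, 9/2, 9

-9, -9/2, -3, -3/2, -1, -1/2, 1/2, 1, 3/2, 3, 9/2, 9


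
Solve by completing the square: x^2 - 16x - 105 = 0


Start: x^2 - 16x - 105 = 0
Move constant: x^2 - 16x = 105
Half of -16 is -8, squared is 64
Add 64 to both sides: x^2 - 16x + 64 = 169
(x - 8)^2 = 169
x - 8 = ±13
x = 8 + 13 = 21 or x = 8 - 13 = -5

x = -5, x = 21


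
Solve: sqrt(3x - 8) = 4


Square both sides: 3x - 8 = 4^2 = 16
3x = 16 + 8 = 24
x = 8
Check: sqrt(3*8 - 8) = sqrt(16) = 4 ✓

x = 8


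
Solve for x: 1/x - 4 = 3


Subtract -4 from both sides: 1/x = 7
Multiply both sides by x: 1 = 7 * x
Divide by 7: x = 1/7

x = 1/7


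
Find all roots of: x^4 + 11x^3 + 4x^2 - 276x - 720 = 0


Let p(x) = x^4 + 11x^3 + 4x^2 - 276x - 720. By the rational root theorem (leading coefficient 1), any rational root is an integer divisor of 720: try ±1, ±2, ... in turn.
Test x = 1: value = -980 ≠ 0.
Test x = -1: value = -450 ≠ 0.
Test x = 2: value = -1152 ≠ 0.
Test x = -2: value = -224 ≠ 0.
Test x = 3: value = -1134 ≠ 0.
Test x = -3: value = -72 ≠ 0.
Test x = 4: value = -800 ≠ 0.
Test x = -4: value = 0 ✓, so (x + 4) is a factor.
Synthetic division by (x + 4): bring down 1; 1(-4) + 11 = 7; 7(-4) + 4 = -24; (-24)(-4) - 276 = -180; (-180)(-4) - 720 = 0 → quotient x^3 + 7x^2 - 24x - 180, remainder 0.
Continue with the quotient x^3 + 7x^2 - 24x - 180 (candidates must divide 180; re-test x = -4 first in case it repeats).
Test x = -4: value = -36 ≠ 0.
Test x = 5: value = 0 ✓, so (x - 5) is a factor.
Synthetic division by (x - 5): bring down 1; 1(5) + 7 = 12; 12(5) - 24 = 36; 36(5) - 180 = 0 → quotient x^2 + 12x + 36, remainder 0.
Solve the quadratic x^2 + 12x + 36 = 0: discriminant = 12^2 - 4(1)(36) = 144 - 144 = 0.
Discriminant = 0, so a double root: x = -12/2 = -6.
Collecting all roots found:

x = -6 (multiplicity 2), x = -4, x = 5


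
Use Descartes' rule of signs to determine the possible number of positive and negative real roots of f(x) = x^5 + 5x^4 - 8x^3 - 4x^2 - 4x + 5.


Descartes' rule of signs:

For positive roots, count sign changes in f(x) = x^5 + 5x^4 - 8x^3 - 4x^2 - 4x + 5:
Signs of coefficients: +, +, -, -, -, +
Number of sign changes: 2
Possible positive real roots: 2, 0

For negative roots, examine f(-x) = -x^5 + 5x^4 + 8x^3 - 4x^2 + 4x + 5:
Signs of coefficients: -, +, +, -, +, +
Number of sign changes: 3
Possible negative real roots: 3, 1

Positive roots: 2 or 0; Negative roots: 3 or 1


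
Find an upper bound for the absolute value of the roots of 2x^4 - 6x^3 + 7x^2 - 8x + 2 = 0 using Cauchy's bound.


Cauchy's bound: all roots r satisfy |r| <= 1 + max(|a_i/a_n|) for i = 0,...,n-1
where a_n is the leading coefficient.

Coefficients: [2, -6, 7, -8, 2]
Leading coefficient a_n = 2
Ratios |a_i/a_n|: 3, 7/2, 4, 1
Maximum ratio: 4
Cauchy's bound: |r| <= 1 + 4 = 5

Upper bound = 5


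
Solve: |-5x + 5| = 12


An absolute value equation |expr| = 12 gives two cases:
Case 1: -5x + 5 = 12
  -5x = 7, so x = -7/5
Case 2: -5x + 5 = -12
  -5x = -17, so x = 17/5

x = -7/5, x = 17/5


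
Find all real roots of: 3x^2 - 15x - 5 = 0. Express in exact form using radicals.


Using the quadratic formula: x = (-b ± sqrt(b^2 - 4ac)) / (2a)
Here a = 3, b = -15, c = -5
Discriminant = b^2 - 4ac = (-15)^2 - 4(3)(-5) = 225 + 60 = 285
Since discriminant = 285 > 0, there are two real roots.
x = (15 ± sqrt(285)) / 6
Numerically: x ≈ 5.3137 or x ≈ -0.3137

x = (15 + sqrt(285)) / 6 or x = (15 - sqrt(285)) / 6


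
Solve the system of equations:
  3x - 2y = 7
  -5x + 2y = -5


Using Cramer's rule:
Determinant D = (3)(2) - (-5)(-2) = 6 - 10 = -4
Dx = (7)(2) - (-5)(-2) = 14 - 10 = 4
Dy = (3)(-5) - (-5)(7) = -15 + 35 = 20
x = Dx/D = 4/-4 = -1
y = Dy/D = 20/-4 = -5

x = -1, y = -5


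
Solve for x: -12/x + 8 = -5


Subtract 8 from both sides: -12/x = -13
Multiply both sides by x: -12 = -13 * x
Divide by -13: x = 12/13

x = 12/13


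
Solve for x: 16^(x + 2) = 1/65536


Express both sides with the same base.
1/65536 = 16^(-4)
Since the bases match, equate exponents: x + 2 = -4
So x = -4 - (2) = -6

x = -6


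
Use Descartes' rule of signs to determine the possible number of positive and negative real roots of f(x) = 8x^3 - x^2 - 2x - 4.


Descartes' rule of signs:

For positive roots, count sign changes in f(x) = 8x^3 - x^2 - 2x - 4:
Signs of coefficients: +, -, -, -
Number of sign changes: 1
Possible positive real roots: 1

For negative roots, examine f(-x) = -8x^3 - x^2 + 2x - 4:
Signs of coefficients: -, -, +, -
Number of sign changes: 2
Possible negative real roots: 2, 0

Positive roots: 1; Negative roots: 2 or 0


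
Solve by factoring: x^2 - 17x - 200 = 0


We need two numbers that multiply to -200 and add to -17.
Those numbers are 8 and -25 (since 8 * (-25) = -200 and 8 + (-25) = -17).
So x^2 - 17x - 200 = (x + 8)(x - 25) = 0
Setting each factor to zero: x = -8 or x = 25

x = -8, x = 25


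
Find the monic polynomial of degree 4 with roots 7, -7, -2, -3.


A monic polynomial with roots 7, -7, -2, -3 is:
p(x) = (x - 7)(x + 7)(x + 2)(x + 3)
After multiplying by (x - 7): x - 7
After multiplying by (x + 7): x^2 - 49
After multiplying by (x + 2): x^3 + 2x^2 - 49x - 98
After multiplying by (x + 3): x^4 + 5x^3 - 43x^2 - 245x - 294

x^4 + 5x^3 - 43x^2 - 245x - 294


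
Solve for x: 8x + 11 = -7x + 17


Starting with: 8x + 11 = -7x + 17
Move all x terms to left: (8 + 7)x = 17 - 11
Simplify: 15x = 6
Divide both sides by 15: x = 2/5

x = 2/5


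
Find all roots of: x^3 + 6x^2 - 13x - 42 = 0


Let p(x) = x^3 + 6x^2 - 13x - 42. By the rational root theorem (leading coefficient 1), any rational root is an integer divisor of 42: try ±1, ±2, ... in turn.
Test x = 1: value = -48 ≠ 0.
Test x = -1: value = -24 ≠ 0.
Test x = 2: value = -36 ≠ 0.
Test x = -2: value = 0 ✓, so (x + 2) is a factor.
Synthetic division by (x + 2): bring down 1; 1(-2) + 6 = 4; 4(-2) - 13 = -21; (-21)(-2) - 42 = 0 → quotient x^2 + 4x - 21, remainder 0.
Solve the quadratic x^2 + 4x - 21 = 0: discriminant = 4^2 - 4(1)(-21) = 16 + 84 = 100.
sqrt(100) = 10, so x = (-4 ± 10)/2: x = 3 or x = -7.
Collecting all roots found:

x = -7, x = -2, x = 3


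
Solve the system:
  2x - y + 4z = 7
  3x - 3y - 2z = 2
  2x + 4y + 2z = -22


Using Cramer's rule. Expand each determinant along the first row.
D  = 2*[(-3)*2 - (-2)*4] - (-1)*[3*2 - (-2)*2] + 4*[3*4 - (-3)*2]
  = 2*(2) - (-1)*(10) + 4*(18) = 86
Dx = 7*[(-3)*2 - (-2)*4] - (-1)*[2*2 - (-2)*(-22)] + 4*[2*4 - (-3)*(-22)]
  = 7*(2) - (-1)*(-40) + 4*(-58) = -258
Dy = 2*[2*2 - (-2)*(-22)] - 7*[3*2 - (-2)*2] + 4*[3*(-22) - 2*2]
  = 2*(-40) - 7*(10) + 4*(-70) = -430
Dz = 2*[(-3)*(-22) - 2*4] - (-1)*[3*(-22) - 2*2] + 7*[3*4 - (-3)*2]
  = 2*(58) - (-1)*(-70) + 7*(18) = 172
x = Dx/D = -258/86 = -3, y = Dy/D = -430/86 = -5, z = Dz/D = 172/86 = 2
Check eq1: (2)(-3) + (-1)(-5) + (4)(2) = 7 = 7 ✓
Check eq2: (3)(-3) + (-3)(-5) + (-2)(2) = 2 = 2 ✓
Check eq3: (2)(-3) + (4)(-5) + (2)(2) = -22 = -22 ✓

x = -3, y = -5, z = 2


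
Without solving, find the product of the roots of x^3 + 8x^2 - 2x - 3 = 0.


By Vieta's formulas for x^3 + bx^2 + cx + d = 0:
  r1 + r2 + r3 = -b/a = -8
  r1*r2 + r1*r3 + r2*r3 = c/a = -2
  r1*r2*r3 = -d/a = 3


Product = 3


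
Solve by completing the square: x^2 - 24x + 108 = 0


Start: x^2 - 24x + 108 = 0
Move constant: x^2 - 24x = -108
Half of -24 is -12, squared is 144
Add 144 to both sides: x^2 - 24x + 144 = 36
(x - 12)^2 = 36
x - 12 = ±6
x = 12 + 6 = 18 or x = 12 - 6 = 6

x = 6, x = 18


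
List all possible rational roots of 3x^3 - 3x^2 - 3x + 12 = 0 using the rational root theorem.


Rational root theorem: possible roots are ±p/q where:
  p divides the constant term (12): p ∈ {1, 2, 3, 4, 6, 12}
  q divides the leading coefficient (3): q ∈ {1, 3}

All possible rational roots: -12, -6, -4, -3, -2, -4/3, -1, -2/3, -1/3, 1/3, 2/3, 1, 4/3, 2, 3, 4, 6, 12

-12, -6, -4, -3, -2, -4/3, -1, -2/3, -1/3, 1/3, 2/3, 1, 4/3, 2, 3, 4, 6, 12


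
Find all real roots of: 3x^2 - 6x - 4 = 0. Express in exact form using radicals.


Using the quadratic formula: x = (-b ± sqrt(b^2 - 4ac)) / (2a)
Here a = 3, b = -6, c = -4
Discriminant = b^2 - 4ac = (-6)^2 - 4(3)(-4) = 36 + 48 = 84
Since discriminant = 84 > 0, there are two real roots.
x = (6 ± 2*sqrt(21)) / 6
Simplifying: x = (3 ± sqrt(21)) / 3
Numerically: x ≈ 2.5275 or x ≈ -0.5275

x = (3 + sqrt(21)) / 3 or x = (3 - sqrt(21)) / 3


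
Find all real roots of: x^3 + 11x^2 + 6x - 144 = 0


Let p(x) = x^3 + 11x^2 + 6x - 144. By the rational root theorem (leading coefficient 1), any rational root is an integer divisor of 144: try ±1, ±2, ... in turn.
Test x = 1: value = -126 ≠ 0.
Test x = -1: value = -140 ≠ 0.
Test x = 2: value = -80 ≠ 0.
Test x = -2: value = -120 ≠ 0.
Test x = 3: value = 0 ✓, so (x - 3) is a factor.
Synthetic division by (x - 3): bring down 1; 1(3) + 11 = 14; 14(3) + 6 = 48; 48(3) - 144 = 0 → quotient x^2 + 14x + 48, remainder 0.
Solve the quadratic x^2 + 14x + 48 = 0: discriminant = 14^2 - 4(1)(48) = 196 - 192 = 4.
sqrt(4) = 2, so x = (-14 ± 2)/2: x = -6 or x = -8.

x = -8, x = -6, x = 3


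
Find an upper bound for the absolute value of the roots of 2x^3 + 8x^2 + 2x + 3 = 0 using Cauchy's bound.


Cauchy's bound: all roots r satisfy |r| <= 1 + max(|a_i/a_n|) for i = 0,...,n-1
where a_n is the leading coefficient.

Coefficients: [2, 8, 2, 3]
Leading coefficient a_n = 2
Ratios |a_i/a_n|: 4, 1, 3/2
Maximum ratio: 4
Cauchy's bound: |r| <= 1 + 4 = 5

Upper bound = 5


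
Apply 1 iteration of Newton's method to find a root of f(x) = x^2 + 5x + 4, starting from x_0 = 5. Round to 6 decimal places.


Newton's method: x_(n+1) = x_n - f(x_n)/f'(x_n)
f(x) = x^2 + 5x + 4
f'(x) = 2x + 5

Iteration 1:
  f(5.000000) = 54.000000
  f'(5.000000) = 15.000000
  x_1 = 5.000000 - (54.000000)/(15.000000) = 1.400000

x_1 = 1.400000


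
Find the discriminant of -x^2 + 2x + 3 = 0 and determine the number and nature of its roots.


For ax^2 + bx + c = 0, discriminant D = b^2 - 4ac
Here a = -1, b = 2, c = 3
D = (2)^2 - 4(-1)(3) = 4 + 12 = 16

D = 16 > 0 and is a perfect square (sqrt = 4)
The equation has 2 distinct real rational roots.

Discriminant = 16, 2 distinct real rational roots


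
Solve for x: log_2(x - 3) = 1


Convert to exponential form: x - 3 = 2^1 = 2
x = 2 + 3 = 5
Check: log_2(5 - 3) = log_2(2) = log_2(2) = 1 ✓

x = 5


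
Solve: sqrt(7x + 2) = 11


Square both sides: 7x + 2 = 11^2 = 121
7x = 121 - 2 = 119
x = 17
Check: sqrt(7*17 + 2) = sqrt(121) = 11 ✓

x = 17


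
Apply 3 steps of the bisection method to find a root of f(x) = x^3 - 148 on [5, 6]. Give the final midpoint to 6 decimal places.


f(x) = x^3 - 148
f(5) = -23 < 0
f(6) = 68 > 0

Step 1: midpoint = (5.000000 + 6.000000)/2 = 5.500000
  f(5.500000) = 18.375000
  f(mid) > 0, so root is in [5.000000, 5.500000]

Step 2: midpoint = (5.000000 + 5.500000)/2 = 5.250000
  f(5.250000) = -3.296875
  f(mid) < 0, so root is in [5.250000, 5.500000]

Step 3: midpoint = (5.250000 + 5.500000)/2 = 5.375000
  f(5.375000) = 7.287109
  f(mid) > 0, so root is in [5.250000, 5.375000]

midpoint = 5.375000


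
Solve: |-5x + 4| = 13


An absolute value equation |expr| = 13 gives two cases:
Case 1: -5x + 4 = 13
  -5x = 9, so x = -9/5
Case 2: -5x + 4 = -13
  -5x = -17, so x = 17/5

x = -9/5, x = 17/5


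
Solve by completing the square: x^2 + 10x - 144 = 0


Start: x^2 + 10x - 144 = 0
Move constant: x^2 + 10x = 144
Half of 10 is 5, squared is 25
Add 25 to both sides: x^2 + 10x + 25 = 169
(x + 5)^2 = 169
x + 5 = ±13
x = -5 + 13 = 8 or x = -5 - 13 = -18

x = -18, x = 8


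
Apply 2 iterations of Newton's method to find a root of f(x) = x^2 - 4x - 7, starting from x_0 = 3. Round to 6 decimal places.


Newton's method: x_(n+1) = x_n - f(x_n)/f'(x_n)
f(x) = x^2 - 4x - 7
f'(x) = 2x - 4

Iteration 1:
  f(3.000000) = -10.000000
  f'(3.000000) = 2.000000
  x_1 = 3.000000 - (-10.000000)/(2.000000) = 8.000000

Iteration 2:
  f(8.000000) = 25.000000
  f'(8.000000) = 12.000000
  x_2 = 8.000000 - (25.000000)/(12.000000) = 5.916667

x_2 = 5.916667


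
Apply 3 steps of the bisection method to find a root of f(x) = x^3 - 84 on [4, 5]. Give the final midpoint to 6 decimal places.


f(x) = x^3 - 84
f(4) = -20 < 0
f(5) = 41 > 0

Step 1: midpoint = (4.000000 + 5.000000)/2 = 4.500000
  f(4.500000) = 7.125000
  f(mid) > 0, so root is in [4.000000, 4.500000]

Step 2: midpoint = (4.000000 + 4.500000)/2 = 4.250000
  f(4.250000) = -7.234375
  f(mid) < 0, so root is in [4.250000, 4.500000]

Step 3: midpoint = (4.250000 + 4.500000)/2 = 4.375000
  f(4.375000) = -0.259766
  f(mid) < 0, so root is in [4.375000, 4.500000]

midpoint = 4.375000


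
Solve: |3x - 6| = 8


An absolute value equation |expr| = 8 gives two cases:
Case 1: 3x - 6 = 8
  3x = 14, so x = 14/3
Case 2: 3x - 6 = -8
  3x = -2, so x = -2/3

x = -2/3, x = 14/3


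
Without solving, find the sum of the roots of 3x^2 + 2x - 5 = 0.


By Vieta's formulas for ax^2 + bx + c = 0:
  Sum of roots = -b/a
  Product of roots = c/a

Here a = 3, b = 2, c = -5
Sum = -(2)/3 = -2/3
Product = -5/3 = -5/3

Sum = -2/3


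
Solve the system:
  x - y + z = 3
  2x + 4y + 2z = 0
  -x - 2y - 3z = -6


Using Cramer's rule. Expand each determinant along the first row.
D  = 1*[4*(-3) - 2*(-2)] - (-1)*[2*(-3) - 2*(-1)] + 1*[2*(-2) - 4*(-1)]
  = 1*(-8) - (-1)*(-4) + 1*(0) = -12
Dx = 3*[4*(-3) - 2*(-2)] - (-1)*[0*(-3) - 2*(-6)] + 1*[0*(-2) - 4*(-6)]
  = 3*(-8) - (-1)*(12) + 1*(24) = 12
Dy = 1*[0*(-3) - 2*(-6)] - 3*[2*(-3) - 2*(-1)] + 1*[2*(-6) - 0*(-1)]
  = 1*(12) - 3*(-4) + 1*(-12) = 12
Dz = 1*[4*(-6) - 0*(-2)] - (-1)*[2*(-6) - 0*(-1)] + 3*[2*(-2) - 4*(-1)]
  = 1*(-24) - (-1)*(-12) + 3*(0) = -36
x = Dx/D = 12/-12 = -1, y = Dy/D = 12/-12 = -1, z = Dz/D = -36/-12 = 3
Check eq1: (1)(-1) + (-1)(-1) + (1)(3) = 3 = 3 ✓
Check eq2: (2)(-1) + (4)(-1) + (2)(3) = 0 = 0 ✓
Check eq3: (-1)(-1) + (-2)(-1) + (-3)(3) = -6 = -6 ✓

x = -1, y = -1, z = 3


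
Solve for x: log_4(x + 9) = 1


Convert to exponential form: x + 9 = 4^1 = 4
x = 4 - 9 = -5
Check: log_4(-5 + 9) = log_4(4) = log_4(4) = 1 ✓

x = -5


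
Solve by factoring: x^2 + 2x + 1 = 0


We need two numbers that multiply to 1 and add to 2.
Those numbers are 1 and 1 (since 1 * 1 = 1 and 1 + 1 = 2).
So x^2 + 2x + 1 = (x + 1)(x + 1) = 0
Setting each factor to zero: x = -1 or x = -1

x = -1


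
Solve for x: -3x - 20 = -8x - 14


Starting with: -3x - 20 = -8x - 14
Move all x terms to left: (-3 + 8)x = -14 + 20
Simplify: 5x = 6
Divide both sides by 5: x = 6/5

x = 6/5


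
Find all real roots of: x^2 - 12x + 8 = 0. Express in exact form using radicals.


Using the quadratic formula: x = (-b ± sqrt(b^2 - 4ac)) / (2a)
Here a = 1, b = -12, c = 8
Discriminant = b^2 - 4ac = (-12)^2 - 4(1)(8) = 144 - 32 = 112
Since discriminant = 112 > 0, there are two real roots.
x = (12 ± 4*sqrt(7)) / 2
Simplifying: x = 6 ± 2*sqrt(7)
Numerically: x ≈ 11.2915 or x ≈ 0.7085

x = 6 + 2*sqrt(7) or x = 6 - 2*sqrt(7)


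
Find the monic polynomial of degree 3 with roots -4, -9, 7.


A monic polynomial with roots -4, -9, 7 is:
p(x) = (x + 4)(x + 9)(x - 7)
After multiplying by (x + 4): x + 4
After multiplying by (x + 9): x^2 + 13x + 36
After multiplying by (x - 7): x^3 + 6x^2 - 55x - 252

x^3 + 6x^2 - 55x - 252


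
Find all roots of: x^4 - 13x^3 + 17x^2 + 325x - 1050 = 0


Let p(x) = x^4 - 13x^3 + 17x^2 + 325x - 1050. By the rational root theorem (leading coefficient 1), any rational root is an integer divisor of 1050: try ±1, ±2, ... in turn.
Test x = 1: value = -720 ≠ 0.
Test x = -1: value = -1344 ≠ 0.
Test x = 2: value = -420 ≠ 0.
Test x = -2: value = -1512 ≠ 0.
Test x = 3: value = -192 ≠ 0.
Test x = -3: value = -1440 ≠ 0.
Test x = 5: value = 0 ✓, so (x - 5) is a factor.
Synthetic division by (x - 5): bring down 1; 1(5) - 13 = -8; (-8)(5) + 17 = -23; (-23)(5) + 325 = 210; 210(5) - 1050 = 0 → quotient x^3 - 8x^2 - 23x + 210, remainder 0.
Continue with the quotient x^3 - 8x^2 - 23x + 210 (candidates must divide 210; re-test x = 5 first in case it repeats).
Test x = 5: value = 20 ≠ 0.
Test x = -5: value = 0 ✓, so (x + 5) is a factor.
Synthetic division by (x + 5): bring down 1; 1(-5) - 8 = -13; (-13)(-5) - 23 = 42; 42(-5) + 210 = 0 → quotient x^2 - 13x + 42, remainder 0.
Solve the quadratic x^2 - 13x + 42 = 0: discriminant = (-13)^2 - 4(1)(42) = 169 - 168 = 1.
sqrt(1) = 1, so x = (13 ± 1)/2: x = 7 or x = 6.
Collecting all roots found:

x = -5, x = 5, x = 6, x = 7


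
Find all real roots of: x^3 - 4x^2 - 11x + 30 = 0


Let p(x) = x^3 - 4x^2 - 11x + 30. By the rational root theorem (leading coefficient 1), any rational root is an integer divisor of 30: try ±1, ±2, ... in turn.
Test x = 1: value = 16 ≠ 0.
Test x = -1: value = 36 ≠ 0.
Test x = 2: value = 0 ✓, so (x - 2) is a factor.
Synthetic division by (x - 2): bring down 1; 1(2) - 4 = -2; (-2)(2) - 11 = -15; (-15)(2) + 30 = 0 → quotient x^2 - 2x - 15, remainder 0.
Solve the quadratic x^2 - 2x - 15 = 0: discriminant = (-2)^2 - 4(1)(-15) = 4 + 60 = 64.
sqrt(64) = 8, so x = (2 ± 8)/2: x = 5 or x = -3.

x = -3, x = 2, x = 5


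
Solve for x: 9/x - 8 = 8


Subtract -8 from both sides: 9/x = 16
Multiply both sides by x: 9 = 16 * x
Divide by 16: x = 9/16

x = 9/16


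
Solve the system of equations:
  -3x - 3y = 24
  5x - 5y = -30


Using Cramer's rule:
Determinant D = (-3)(-5) - (5)(-3) = 15 + 15 = 30
Dx = (24)(-5) - (-30)(-3) = -120 - 90 = -210
Dy = (-3)(-30) - (5)(24) = 90 - 120 = -30
x = Dx/D = -210/30 = -7
y = Dy/D = -30/30 = -1

x = -7, y = -1


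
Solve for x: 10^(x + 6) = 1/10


Express both sides with the same base.
1/10 = 10^(-1)
Since the bases match, equate exponents: x + 6 = -1
So x = -1 - (6) = -7

x = -7


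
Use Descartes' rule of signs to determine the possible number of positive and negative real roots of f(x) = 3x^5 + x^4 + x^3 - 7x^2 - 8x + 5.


Descartes' rule of signs:

For positive roots, count sign changes in f(x) = 3x^5 + x^4 + x^3 - 7x^2 - 8x + 5:
Signs of coefficients: +, +, +, -, -, +
Number of sign changes: 2
Possible positive real roots: 2, 0

For negative roots, examine f(-x) = -3x^5 + x^4 - x^3 - 7x^2 + 8x + 5:
Signs of coefficients: -, +, -, -, +, +
Number of sign changes: 3
Possible negative real roots: 3, 1

Positive roots: 2 or 0; Negative roots: 3 or 1


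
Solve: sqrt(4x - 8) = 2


Square both sides: 4x - 8 = 2^2 = 4
4x = 4 + 8 = 12
x = 3
Check: sqrt(4*3 - 8) = sqrt(4) = 2 ✓

x = 3


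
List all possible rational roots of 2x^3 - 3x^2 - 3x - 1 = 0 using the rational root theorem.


Rational root theorem: possible roots are ±p/q where:
  p divides the constant term (-1): p ∈ {1}
  q divides the leading coefficient (2): q ∈ {1, 2}

All possible rational roots: -1, -1/2, 1/2, 1

-1, -1/2, 1/2, 1


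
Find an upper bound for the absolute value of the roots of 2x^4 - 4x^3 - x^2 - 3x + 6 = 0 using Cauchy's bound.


Cauchy's bound: all roots r satisfy |r| <= 1 + max(|a_i/a_n|) for i = 0,...,n-1
where a_n is the leading coefficient.

Coefficients: [2, -4, -1, -3, 6]
Leading coefficient a_n = 2
Ratios |a_i/a_n|: 2, 1/2, 3/2, 3
Maximum ratio: 3
Cauchy's bound: |r| <= 1 + 3 = 4

Upper bound = 4


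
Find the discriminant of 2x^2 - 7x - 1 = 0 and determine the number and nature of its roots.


For ax^2 + bx + c = 0, discriminant D = b^2 - 4ac
Here a = 2, b = -7, c = -1
D = (-7)^2 - 4(2)(-1) = 49 + 8 = 57

D = 57 > 0 but not a perfect square
The equation has 2 distinct real irrational roots.

Discriminant = 57, 2 distinct real irrational roots


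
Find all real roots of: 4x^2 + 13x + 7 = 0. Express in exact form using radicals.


Using the quadratic formula: x = (-b ± sqrt(b^2 - 4ac)) / (2a)
Here a = 4, b = 13, c = 7
Discriminant = b^2 - 4ac = 13^2 - 4(4)(7) = 169 - 112 = 57
Since discriminant = 57 > 0, there are two real roots.
x = (-13 ± sqrt(57)) / 8
Numerically: x ≈ -0.6813 or x ≈ -2.5687

x = (-13 + sqrt(57)) / 8 or x = (-13 - sqrt(57)) / 8


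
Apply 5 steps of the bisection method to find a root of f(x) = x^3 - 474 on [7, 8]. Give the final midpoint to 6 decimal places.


f(x) = x^3 - 474
f(7) = -131 < 0
f(8) = 38 > 0

Step 1: midpoint = (7.000000 + 8.000000)/2 = 7.500000
  f(7.500000) = -52.125000
  f(mid) < 0, so root is in [7.500000, 8.000000]

Step 2: midpoint = (7.500000 + 8.000000)/2 = 7.750000
  f(7.750000) = -8.515625
  f(mid) < 0, so root is in [7.750000, 8.000000]

Step 3: midpoint = (7.750000 + 8.000000)/2 = 7.875000
  f(7.875000) = 14.373047
  f(mid) > 0, so root is in [7.750000, 7.875000]

Step 4: midpoint = (7.750000 + 7.875000)/2 = 7.812500
  f(7.812500) = 2.837158
  f(mid) > 0, so root is in [7.750000, 7.812500]

Step 5: midpoint = (7.750000 + 7.812500)/2 = 7.781250
  f(7.781250) = -2.862030
  f(mid) < 0, so root is in [7.781250, 7.812500]

midpoint = 7.781250


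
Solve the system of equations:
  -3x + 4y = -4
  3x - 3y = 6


Using Cramer's rule:
Determinant D = (-3)(-3) - (3)(4) = 9 - 12 = -3
Dx = (-4)(-3) - (6)(4) = 12 - 24 = -12
Dy = (-3)(6) - (3)(-4) = -18 + 12 = -6
x = Dx/D = -12/-3 = 4
y = Dy/D = -6/-3 = 2

x = 4, y = 2


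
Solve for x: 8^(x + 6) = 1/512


Express both sides with the same base.
1/512 = 8^(-3)
Since the bases match, equate exponents: x + 6 = -3
So x = -3 - (6) = -9

x = -9


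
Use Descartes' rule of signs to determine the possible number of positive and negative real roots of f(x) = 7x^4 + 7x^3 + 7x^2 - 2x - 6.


Descartes' rule of signs:

For positive roots, count sign changes in f(x) = 7x^4 + 7x^3 + 7x^2 - 2x - 6:
Signs of coefficients: +, +, +, -, -
Number of sign changes: 1
Possible positive real roots: 1

For negative roots, examine f(-x) = 7x^4 - 7x^3 + 7x^2 + 2x - 6:
Signs of coefficients: +, -, +, +, -
Number of sign changes: 3
Possible negative real roots: 3, 1

Positive roots: 1; Negative roots: 3 or 1


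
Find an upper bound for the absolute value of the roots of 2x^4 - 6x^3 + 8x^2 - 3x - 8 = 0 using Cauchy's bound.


Cauchy's bound: all roots r satisfy |r| <= 1 + max(|a_i/a_n|) for i = 0,...,n-1
where a_n is the leading coefficient.

Coefficients: [2, -6, 8, -3, -8]
Leading coefficient a_n = 2
Ratios |a_i/a_n|: 3, 4, 3/2, 4
Maximum ratio: 4
Cauchy's bound: |r| <= 1 + 4 = 5

Upper bound = 5


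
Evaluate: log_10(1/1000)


We need the exponent such that 10^? = 1/1000
10^(-3) = 1/10^3 = 1/1000
Therefore log_10(1/1000) = -3

-3


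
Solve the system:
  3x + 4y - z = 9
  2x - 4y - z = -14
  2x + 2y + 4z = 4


Using Cramer's rule. Expand each determinant along the first row.
D  = 3*[(-4)*4 - (-1)*2] - 4*[2*4 - (-1)*2] + (-1)*[2*2 - (-4)*2]
  = 3*(-14) - 4*(10) + (-1)*(12) = -94
Dx = 9*[(-4)*4 - (-1)*2] - 4*[(-14)*4 - (-1)*4] + (-1)*[(-14)*2 - (-4)*4]
  = 9*(-14) - 4*(-52) + (-1)*(-12) = 94
Dy = 3*[(-14)*4 - (-1)*4] - 9*[2*4 - (-1)*2] + (-1)*[2*4 - (-14)*2]
  = 3*(-52) - 9*(10) + (-1)*(36) = -282
Dz = 3*[(-4)*4 - (-14)*2] - 4*[2*4 - (-14)*2] + 9*[2*2 - (-4)*2]
  = 3*(12) - 4*(36) + 9*(12) = 0
x = Dx/D = 94/-94 = -1, y = Dy/D = -282/-94 = 3, z = Dz/D = 0/-94 = 0
Check eq1: (3)(-1) + (4)(3) + (-1)(0) = 9 = 9 ✓
Check eq2: (2)(-1) + (-4)(3) + (-1)(0) = -14 = -14 ✓
Check eq3: (2)(-1) + (2)(3) + (4)(0) = 4 = 4 ✓

x = -1, y = 3, z = 0


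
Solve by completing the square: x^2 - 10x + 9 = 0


Start: x^2 - 10x + 9 = 0
Move constant: x^2 - 10x = -9
Half of -10 is -5, squared is 25
Add 25 to both sides: x^2 - 10x + 25 = 16
(x - 5)^2 = 16
x - 5 = ±4
x = 5 + 4 = 9 or x = 5 - 4 = 1

x = 1, x = 9


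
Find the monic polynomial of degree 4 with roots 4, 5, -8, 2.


A monic polynomial with roots 4, 5, -8, 2 is:
p(x) = (x - 4)(x - 5)(x + 8)(x - 2)
After multiplying by (x - 4): x - 4
After multiplying by (x - 5): x^2 - 9x + 20
After multiplying by (x + 8): x^3 - x^2 - 52x + 160
After multiplying by (x - 2): x^4 - 3x^3 - 50x^2 + 264x - 320

x^4 - 3x^3 - 50x^2 + 264x - 320


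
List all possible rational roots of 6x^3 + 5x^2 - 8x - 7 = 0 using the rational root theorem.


Rational root theorem: possible roots are ±p/q where:
  p divides the constant term (-7): p ∈ {1, 7}
  q divides the leading coefficient (6): q ∈ {1, 2, 3, 6}

All possible rational roots: -7, -7/2, -7/3, -7/6, -1, -1/2, -1/3, -1/6, 1/6, 1/3, 1/2, 1, 7/6, 7/3, 7/2, 7

-7, -7/2, -7/3, -7/6, -1, -1/2, -1/3, -1/6, 1/6, 1/3, 1/2, 1, 7/6, 7/3, 7/2, 7


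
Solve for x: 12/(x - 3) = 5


Multiply both sides by (x - 3): 12 = 5(x - 3)
Distribute: 12 = 5x - 15
5x = 12 + 15 = 27
x = 27/5

x = 27/5


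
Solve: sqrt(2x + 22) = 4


Square both sides: 2x + 22 = 4^2 = 16
2x = 16 - 22 = -6
x = -3
Check: sqrt(2*(-3) + 22) = sqrt(16) = 4 ✓

x = -3


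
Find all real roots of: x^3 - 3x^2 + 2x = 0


The constant term is 0, so x = 0 is a root. Factor out x:
  x(x^2 - 3x + 2) = 0
Solve the quadratic x^2 - 3x + 2 = 0: discriminant = (-3)^2 - 4(1)(2) = 9 - 8 = 1.
sqrt(1) = 1, so x = (3 ± 1)/2: x = 2 or x = 1.

x = 0, x = 1, x = 2


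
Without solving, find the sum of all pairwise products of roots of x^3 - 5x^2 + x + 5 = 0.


By Vieta's formulas for x^3 + bx^2 + cx + d = 0:
  r1 + r2 + r3 = -b/a = 5
  r1*r2 + r1*r3 + r2*r3 = c/a = 1
  r1*r2*r3 = -d/a = -5


Sum of pairwise products = 1


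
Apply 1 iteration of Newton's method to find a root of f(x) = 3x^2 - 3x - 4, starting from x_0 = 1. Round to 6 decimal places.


Newton's method: x_(n+1) = x_n - f(x_n)/f'(x_n)
f(x) = 3x^2 - 3x - 4
f'(x) = 6x - 3

Iteration 1:
  f(1.000000) = -4.000000
  f'(1.000000) = 3.000000
  x_1 = 1.000000 - (-4.000000)/(3.000000) = 2.333333

x_1 = 2.333333


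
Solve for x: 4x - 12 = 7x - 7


Starting with: 4x - 12 = 7x - 7
Move all x terms to left: (4 - 7)x = -7 + 12
Simplify: -3x = 5
Divide both sides by -3: x = -5/3

x = -5/3


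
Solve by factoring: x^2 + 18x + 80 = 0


We need two numbers that multiply to 80 and add to 18.
Those numbers are 8 and 10 (since 8 * 10 = 80 and 8 + 10 = 18).
So x^2 + 18x + 80 = (x + 8)(x + 10) = 0
Setting each factor to zero: x = -8 or x = -10

x = -10, x = -8


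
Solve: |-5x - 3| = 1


An absolute value equation |expr| = 1 gives two cases:
Case 1: -5x - 3 = 1
  -5x = 4, so x = -4/5
Case 2: -5x - 3 = -1
  -5x = 2, so x = -2/5

x = -4/5, x = -2/5


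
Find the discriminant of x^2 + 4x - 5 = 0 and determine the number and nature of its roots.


For ax^2 + bx + c = 0, discriminant D = b^2 - 4ac
Here a = 1, b = 4, c = -5
D = (4)^2 - 4(1)(-5) = 16 + 20 = 36

D = 36 > 0 and is a perfect square (sqrt = 6)
The equation has 2 distinct real rational roots.

Discriminant = 36, 2 distinct real rational roots


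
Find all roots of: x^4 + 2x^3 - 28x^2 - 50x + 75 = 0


Let p(x) = x^4 + 2x^3 - 28x^2 - 50x + 75. By the rational root theorem (leading coefficient 1), any rational root is an integer divisor of 75: try ±1, ±2, ... in turn.
Test x = 1: value = 0 ✓, so (x - 1) is a factor.
Synthetic division by (x - 1): bring down 1; 1(1) + 2 = 3; 3(1) - 28 = -25; (-25)(1) - 50 = -75; (-75)(1) + 75 = 0 → quotient x^3 + 3x^2 - 25x - 75, remainder 0.
Continue with the quotient x^3 + 3x^2 - 25x - 75 (candidates must divide 75; re-test x = 1 first in case it repeats).
Test x = 1: value = -96 ≠ 0.
Test x = -1: value = -48 ≠ 0.
Test x = 3: value = -96 ≠ 0.
Test x = -3: value = 0 ✓, so (x + 3) is a factor.
Synthetic division by (x + 3): bring down 1; 1(-3) + 3 = 0; 0(-3) - 25 = -25; (-25)(-3) - 75 = 0 → quotient x^2 - 25, remainder 0.
Solve the quadratic x^2 - 25 = 0: discriminant = 0^2 - 4(1)(-25) = 0 + 100 = 100.
sqrt(100) = 10, so x = (0 ± 10)/2: x = 5 or x = -5.
Collecting all roots found:

x = -5, x = -3, x = 1, x = 5


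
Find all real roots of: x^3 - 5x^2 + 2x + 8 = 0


Let p(x) = x^3 - 5x^2 + 2x + 8. By the rational root theorem (leading coefficient 1), any rational root is an integer divisor of 8: try ±1, ±2, ... in turn.
Test x = 1: value = 6 ≠ 0.
Test x = -1: value = 0 ✓, so (x + 1) is a factor.
Synthetic division by (x + 1): bring down 1; 1(-1) - 5 = -6; (-6)(-1) + 2 = 8; 8(-1) + 8 = 0 → quotient x^2 - 6x + 8, remainder 0.
Solve the quadratic x^2 - 6x + 8 = 0: discriminant = (-6)^2 - 4(1)(8) = 36 - 32 = 4.
sqrt(4) = 2, so x = (6 ± 2)/2: x = 4 or x = 2.

x = -1, x = 2, x = 4


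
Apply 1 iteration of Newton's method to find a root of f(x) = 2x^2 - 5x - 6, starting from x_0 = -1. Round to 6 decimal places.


Newton's method: x_(n+1) = x_n - f(x_n)/f'(x_n)
f(x) = 2x^2 - 5x - 6
f'(x) = 4x - 5

Iteration 1:
  f(-1.000000) = 1.000000
  f'(-1.000000) = -9.000000
  x_1 = -1.000000 - (1.000000)/(-9.000000) = -0.888889

x_1 = -0.888889


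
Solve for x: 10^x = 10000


Express both sides with the same base.
10000 = 10^4
Since the bases match: x = 4

x = 4


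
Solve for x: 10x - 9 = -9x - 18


Starting with: 10x - 9 = -9x - 18
Move all x terms to left: (10 + 9)x = -18 + 9
Simplify: 19x = -9
Divide both sides by 19: x = -9/19

x = -9/19


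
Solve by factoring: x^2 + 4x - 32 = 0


We need two numbers that multiply to -32 and add to 4.
Those numbers are 8 and -4 (since 8 * (-4) = -32 and 8 + (-4) = 4).
So x^2 + 4x - 32 = (x + 8)(x - 4) = 0
Setting each factor to zero: x = -8 or x = 4

x = -8, x = 4


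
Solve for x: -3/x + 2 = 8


Subtract 2 from both sides: -3/x = 6
Multiply both sides by x: -3 = 6 * x
Divide by 6: x = -1/2

x = -1/2


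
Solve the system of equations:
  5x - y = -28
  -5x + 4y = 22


Using Cramer's rule:
Determinant D = (5)(4) - (-5)(-1) = 20 - 5 = 15
Dx = (-28)(4) - (22)(-1) = -112 + 22 = -90
Dy = (5)(22) - (-5)(-28) = 110 - 140 = -30
x = Dx/D = -90/15 = -6
y = Dy/D = -30/15 = -2

x = -6, y = -2


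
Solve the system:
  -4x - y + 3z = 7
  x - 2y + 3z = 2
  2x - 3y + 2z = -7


Using Cramer's rule. Expand each determinant along the first row.
D  = (-4)*[(-2)*2 - 3*(-3)] - (-1)*[1*2 - 3*2] + 3*[1*(-3) - (-2)*2]
  = (-4)*(5) - (-1)*(-4) + 3*(1) = -21
Dx = 7*[(-2)*2 - 3*(-3)] - (-1)*[2*2 - 3*(-7)] + 3*[2*(-3) - (-2)*(-7)]
  = 7*(5) - (-1)*(25) + 3*(-20) = 0
Dy = (-4)*[2*2 - 3*(-7)] - 7*[1*2 - 3*2] + 3*[1*(-7) - 2*2]
  = (-4)*(25) - 7*(-4) + 3*(-11) = -105
Dz = (-4)*[(-2)*(-7) - 2*(-3)] - (-1)*[1*(-7) - 2*2] + 7*[1*(-3) - (-2)*2]
  = (-4)*(20) - (-1)*(-11) + 7*(1) = -84
x = Dx/D = 0/-21 = 0, y = Dy/D = -105/-21 = 5, z = Dz/D = -84/-21 = 4
Check eq1: (-4)(0) + (-1)(5) + (3)(4) = 7 = 7 ✓
Check eq2: (1)(0) + (-2)(5) + (3)(4) = 2 = 2 ✓
Check eq3: (2)(0) + (-3)(5) + (2)(4) = -7 = -7 ✓

x = 0, y = 5, z = 4
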